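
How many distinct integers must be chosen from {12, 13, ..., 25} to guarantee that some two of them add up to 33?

Group the elements by complementary pair {x, 33−x}: {12,21}, {13,20}, {14,19}, …, giving 5 two-element pairs and 4 integers whose partner 33−x falls outside [12,25].
Treating each of those 9 groups as a pigeonhole, one can pick one integer per group — 9 integers — with no two summing to 33.
The 10th integer lands in an occupied pair, forcing a sum of 33.

10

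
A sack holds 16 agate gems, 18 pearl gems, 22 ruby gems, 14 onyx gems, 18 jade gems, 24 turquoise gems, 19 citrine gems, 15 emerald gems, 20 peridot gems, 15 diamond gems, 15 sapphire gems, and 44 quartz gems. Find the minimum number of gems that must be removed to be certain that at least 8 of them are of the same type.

Pigeonhole: put each drawn gem into a box by type. The largest draw with every box below 8 takes min(count, 7) from each type.
Σ min(cᵢ, 7) = 7 + 7 + 7 + 7 + 7 + 7 + 7 + 7 + 7 + 7 + 7 + 7 = 84.
Draw number 84 + 1 = 85 must push one box to 8.

85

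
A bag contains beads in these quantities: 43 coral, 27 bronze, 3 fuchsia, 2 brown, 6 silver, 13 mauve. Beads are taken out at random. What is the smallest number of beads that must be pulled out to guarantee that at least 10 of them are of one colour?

Put each drawn bead into a box by colour. The largest draw with every box below 10 takes min(count, 9) from each colour; colours with fewer than 9 contribute all they have.
Σ min(cᵢ, 9) = 9 + 9 + 3 + 2 + 6 + 9 = 38.
Draw number 38 + 1 = 39 must push one box to 10.

39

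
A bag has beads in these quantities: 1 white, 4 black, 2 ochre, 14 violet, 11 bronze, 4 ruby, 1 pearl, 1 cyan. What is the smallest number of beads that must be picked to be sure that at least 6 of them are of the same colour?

24

An adversary could hand out at most 5 beads per colour (6 colours run out sooner): 1 + 4 + 2 + 5 + 5 + 4 + 1 + 1 = 23 beads and still no colour has 6.
Pigeonhole: one more bead lands in a colour already at 5, so 24 draws are enough and 23 are not.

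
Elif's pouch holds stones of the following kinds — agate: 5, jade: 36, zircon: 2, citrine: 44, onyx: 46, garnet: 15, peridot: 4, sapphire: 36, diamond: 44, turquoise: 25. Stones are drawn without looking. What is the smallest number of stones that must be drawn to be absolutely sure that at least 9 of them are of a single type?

68

The 10 types are the holes; the stones drawn are the pigeons.
To avoid 9 of any one type, the worst case takes at most 8 of each type, or every stone of a type that has fewer than 8.
That gives 5 + 8 + 2 + 8 + 8 + 8 + 4 + 8 + 8 + 8 = 67 stones with no type reaching 9.
The next stone forces some type to 9, so 67 + 1 = 68.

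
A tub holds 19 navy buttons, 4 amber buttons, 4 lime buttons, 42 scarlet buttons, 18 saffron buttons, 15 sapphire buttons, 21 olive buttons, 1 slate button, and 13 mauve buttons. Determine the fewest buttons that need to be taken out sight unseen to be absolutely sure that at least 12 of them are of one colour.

76

The 9 colours are the holes; the buttons drawn are the pigeons.
To avoid 12 of any one colour, the worst case takes at most 11 of each colour, or every button of a colour that has fewer than 11.
That gives 11 + 4 + 4 + 11 + 11 + 11 + 11 + 1 + 11 = 75 buttons with no colour reaching 12.
The next button forces some colour to 12, so 75 + 1 = 76.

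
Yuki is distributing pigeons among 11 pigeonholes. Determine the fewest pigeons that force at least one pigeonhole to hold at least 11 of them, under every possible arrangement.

111

With 110 pigeons one could put exactly 10 in each of the 11 pigeonholes, and no pigeonhole would reach 11.
By the pigeonhole principle, one more pigeon must land in a pigeonhole that already has 10, giving it 11.
So 11 × 10 + 1 = 111 pigeons are required.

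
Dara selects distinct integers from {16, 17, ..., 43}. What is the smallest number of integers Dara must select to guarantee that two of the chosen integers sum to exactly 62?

17

Two chosen integers sum to 62 exactly when both halves of some pair {x, 62−x} with 19 ≤ x ≤ 62−x ≤ 43 are chosen — 12 such pairs.
The remaining 4 elements (those with no distinct partner in range) can never complete a 62-sum, so the worst case takes all of them and one from each pair: 4 + 12 = 16.
Pigeonhole: the 17th integer has to be the second member of some pair, so 16 + 1 = 17.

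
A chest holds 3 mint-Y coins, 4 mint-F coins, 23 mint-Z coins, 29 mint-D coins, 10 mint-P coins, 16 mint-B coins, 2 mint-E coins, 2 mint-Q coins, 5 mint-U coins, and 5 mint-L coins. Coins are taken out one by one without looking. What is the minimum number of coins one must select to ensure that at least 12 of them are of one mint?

65

An adversary could hand out at most 11 coins per mint (7 mints run out sooner): 3 + 4 + 11 + 11 + 10 + 11 + 2 + 2 + 5 + 5 = 64 coins and still no mint has 12.
By pigeonhole, one more coin lands in a mint already at 11, so 65 draws are enough and 64 are not.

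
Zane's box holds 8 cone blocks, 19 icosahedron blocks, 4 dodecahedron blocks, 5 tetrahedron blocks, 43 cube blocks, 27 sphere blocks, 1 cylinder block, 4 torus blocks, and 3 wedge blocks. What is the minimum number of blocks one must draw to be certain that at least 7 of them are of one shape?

42

By the pigeonhole principle, the 9 shapes are the holes; the blocks drawn are the pigeons.
To avoid 7 of any one shape, the worst case takes at most 6 of each shape, or every block of a shape that has fewer than 6.
That gives 6 + 6 + 4 + 5 + 6 + 6 + 1 + 4 + 3 = 41 blocks with no shape reaching 7.
The next block forces some shape to 7, so 41 + 1 = 42.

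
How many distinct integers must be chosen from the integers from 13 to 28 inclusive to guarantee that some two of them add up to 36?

12

A set avoiding the sum 36 can contain at most one of each pair {x, 36−x}, plus the 6 elements whose complement lies outside the range or equal to its own complement.
The integers 18, …, 28 (11 of them) are such a set: any two sum to at least 18+19 = 37 > 36.
By the pigeonhole principle, any 12th integer completes one of the 5 pairs, so 12 choices force a sum of 36.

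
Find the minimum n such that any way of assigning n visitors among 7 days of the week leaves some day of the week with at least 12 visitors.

With 77 visitors one could put exactly 11 in each of the 7 days of the week, and no day of the week would reach 12.
By the pigeonhole principle, one more visitor must land in a day of the week that already has 11, giving it 12.
So 7 × 11 + 1 = 78 visitors are required.

78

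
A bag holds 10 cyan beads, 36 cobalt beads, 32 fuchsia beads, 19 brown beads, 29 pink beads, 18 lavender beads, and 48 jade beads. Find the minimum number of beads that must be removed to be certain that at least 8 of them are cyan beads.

190

In the worst case for collecting cyan beads, every non-cyan bead comes out first.
There are 36 + 32 + 19 + 29 + 18 + 48 = 182 non-cyan beads altogether.
After those, each further bead must be cyan, so 182 + 8 = 190 draws guarantee 8 cyan beads.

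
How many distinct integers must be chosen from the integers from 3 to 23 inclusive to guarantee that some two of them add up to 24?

A set avoiding the sum 24 can contain at most one of each pair {x, 24−x}, plus the 3 elements whose complement lies outside the range or equal to its own complement.
The integers 12, …, 23 (12 of them) are such a set: any two sum to at least 12+13 = 25 > 24.
Any 13th integer completes one of the 9 pairs, so 13 choices force a sum of 24.

13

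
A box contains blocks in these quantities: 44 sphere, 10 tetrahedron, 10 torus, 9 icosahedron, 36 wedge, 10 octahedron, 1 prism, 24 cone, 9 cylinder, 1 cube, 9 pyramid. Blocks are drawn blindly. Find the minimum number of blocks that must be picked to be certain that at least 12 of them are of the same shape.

Pigeonhole: put each drawn block into a box by shape. The largest draw with every box below 12 takes min(count, 11) from each shape; shapes with fewer than 11 contribute all they have.
Σ min(cᵢ, 11) = 11 + 10 + 10 + 9 + 11 + 10 + 1 + 11 + 9 + 1 + 9 = 92.
Draw number 92 + 1 = 93 must push one box to 12.

93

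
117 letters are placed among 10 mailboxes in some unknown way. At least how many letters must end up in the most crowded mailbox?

By pigeonhole, the 10 mailboxes are the holes and the 117 letters are the pigeons.
If every mailbox held at most 11 letters, the total would be at most 10 × 11 = 110, which is less than 117.
So some mailbox holds at least ⌈117/10⌉ = 12 letters.

12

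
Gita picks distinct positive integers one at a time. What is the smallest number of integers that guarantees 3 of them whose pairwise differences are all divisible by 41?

Integers whose pairwise differences are multiples of 41 are exactly those sharing a remainder mod 41. By pigeonhole, the 41 residue classes mod 41 are the pigeonholes.
With 82 integers one could put 2 in each residue class and have no class reach 3.
The 83rd integer pushes some class to 3, so 41·2 + 1 = 83.

83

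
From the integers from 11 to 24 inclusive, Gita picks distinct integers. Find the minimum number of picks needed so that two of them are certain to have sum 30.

Group the elements by complementary pair {x, 30−x}: {11,19}, {12,18}, {13,17}, …, giving 4 two-element pairs, the single value 15 (it cannot pair with itself since the integers are distinct), and 5 integers whose partner 30−x falls outside [11,24].
Treating each of those 10 groups as a pigeonhole, one can pick one integer per group — 10 integers — with no two summing to 30.
The 11th integer lands in an occupied pair, forcing a sum of 30.

11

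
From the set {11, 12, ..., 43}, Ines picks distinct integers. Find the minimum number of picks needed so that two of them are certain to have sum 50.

20

Two chosen integers sum to 50 exactly when both halves of some pair {x, 50−x} with 11 ≤ x ≤ 50−x ≤ 39 are chosen — 14 such pairs.
The remaining 5 elements (those with no distinct partner in range) can never complete a 50-sum, so the worst case takes all of them and one from each pair: 5 + 14 = 19.
By the pigeonhole principle, the 20th integer has to be the second member of some pair, so 19 + 1 = 20.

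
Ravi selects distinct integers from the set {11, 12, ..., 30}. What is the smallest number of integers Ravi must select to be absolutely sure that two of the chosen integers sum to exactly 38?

A set avoiding the sum 38 can contain at most one of each pair {x, 38−x}, plus the 4 elements whose complement lies outside the range or equal to its own complement.
The integers 19, …, 30 (12 of them) are such a set: any two sum to at least 19+20 = 39 > 38.
Any 13th integer completes one of the 8 pairs, so 13 choices force a sum of 38.

13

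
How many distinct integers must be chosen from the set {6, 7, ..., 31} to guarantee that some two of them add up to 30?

18

Group the elements by complementary pair {x, 30−x}: {6,24}, {7,23}, {8,22}, …, giving 9 two-element pairs, the single value 15 (it cannot pair with itself since the integers are distinct), and 7 integers whose partner 30−x falls outside [6,31].
Treating each of those 17 groups as a pigeonhole, one can pick one integer per group — 17 integers — with no two summing to 30.
The 18th integer lands in an occupied pair, forcing a sum of 30.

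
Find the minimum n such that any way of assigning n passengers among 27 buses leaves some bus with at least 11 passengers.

With 270 passengers one could put exactly 10 in each of the 27 buses, and no bus would reach 11.
One more passenger must land in a bus that already has 10, giving it 11.
So 27 × 10 + 1 = 271 passengers are required.

271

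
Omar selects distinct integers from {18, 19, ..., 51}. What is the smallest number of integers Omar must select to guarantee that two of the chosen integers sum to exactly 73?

A set avoiding the sum 73 can contain at most one of each pair {x, 73−x}, plus the 4 elements whose complement lies outside the range.
The integers 18, …, 36 (19 of them) are such a set: any two sum to at least 18+19 = 37 and at most 35+36 = 71 < 73.
Pigeonhole: any 20th integer completes one of the 15 pairs, so 20 choices force a sum of 73.

20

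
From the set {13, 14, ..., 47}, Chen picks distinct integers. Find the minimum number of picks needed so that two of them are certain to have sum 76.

Two chosen integers sum to 76 exactly when both halves of some pair {x, 76−x} with 29 ≤ x ≤ 76−x ≤ 47 are chosen — 9 such pairs.
The remaining 17 elements (those with no distinct partner in range) can never complete a 76-sum, so the worst case takes all of them and one from each pair: 17 + 9 = 26.
By the pigeonhole principle, the 27th integer has to be the second member of some pair, so 26 + 1 = 27.

27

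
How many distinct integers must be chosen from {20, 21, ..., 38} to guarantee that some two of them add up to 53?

13

Group the elements by complementary pair {x, 53−x}: {20,33}, {21,32}, {22,31}, …, giving 7 two-element pairs and 5 integers whose partner 53−x falls outside [20,38].
By the pigeonhole principle, treating each of those 12 groups as a pigeonhole, one can pick one integer per group — 12 integers — with no two summing to 53.
The 13th integer lands in an occupied pair, forcing a sum of 53.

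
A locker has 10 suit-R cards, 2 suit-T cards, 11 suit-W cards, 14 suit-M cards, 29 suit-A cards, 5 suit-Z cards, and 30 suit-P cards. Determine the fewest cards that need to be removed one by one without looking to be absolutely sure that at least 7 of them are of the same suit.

By pigeonhole, put each drawn card into a box by suit. The largest draw with every box below 7 takes min(count, 6) from each suit; suits with fewer than 6 contribute all they have.
Σ min(cᵢ, 6) = 6 + 2 + 6 + 6 + 6 + 5 + 6 = 37.
Draw number 37 + 1 = 38 must push one box to 7.

38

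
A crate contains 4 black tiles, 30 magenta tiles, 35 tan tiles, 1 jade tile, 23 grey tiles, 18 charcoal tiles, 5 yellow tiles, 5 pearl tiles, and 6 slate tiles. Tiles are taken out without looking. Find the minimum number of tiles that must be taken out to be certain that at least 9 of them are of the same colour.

54

An adversary could hand out at most 8 tiles per colour (5 colours run out sooner): 4 + 8 + 8 + 1 + 8 + 8 + 5 + 5 + 6 = 53 tiles and still no colour has 9.
Pigeonhole: one more tile lands in a colour already at 8, so 54 draws are enough and 53 are not.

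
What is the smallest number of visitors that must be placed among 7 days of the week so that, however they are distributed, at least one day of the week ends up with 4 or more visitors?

22

With 21 visitors one could put exactly 3 in each of the 7 days of the week, and no day of the week would reach 4.
By pigeonhole, one more visitor must land in a day of the week that already has 3, giving it 4.
So 7 × 3 + 1 = 22 visitors are required.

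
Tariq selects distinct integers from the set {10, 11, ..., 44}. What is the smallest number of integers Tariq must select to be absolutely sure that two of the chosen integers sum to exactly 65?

Group the elements by complementary pair {x, 65−x}: {21,44}, {22,43}, {23,42}, …, giving 12 two-element pairs and 11 integers whose partner 65−x falls outside [10,44].
By pigeonhole, treating each of those 23 groups as a pigeonhole, one can pick one integer per group — 23 integers — with no two summing to 65.
The 24th integer lands in an occupied pair, forcing a sum of 65.

24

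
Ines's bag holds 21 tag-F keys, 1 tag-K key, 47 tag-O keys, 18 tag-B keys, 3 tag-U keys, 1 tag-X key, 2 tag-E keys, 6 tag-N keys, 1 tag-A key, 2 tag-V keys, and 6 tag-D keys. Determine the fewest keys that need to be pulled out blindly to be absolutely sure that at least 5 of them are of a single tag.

31

By pigeonhole, the 11 tags are the holes; the keys drawn are the pigeons.
To avoid 5 of any one tag, the worst case takes at most 4 of each tag, or every key of a tag that has fewer than 4.
That gives 4 + 1 + 4 + 4 + 3 + 1 + 2 + 4 + 1 + 2 + 4 = 30 keys with no tag reaching 5.
The next key forces some tag to 5, so 30 + 1 = 31.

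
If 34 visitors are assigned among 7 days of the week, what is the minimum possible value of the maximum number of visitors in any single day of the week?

By pigeonhole, the 7 days of the week are the holes and the 34 visitors are the pigeons.
If every day of the week held at most 4 visitors, the total would be at most 7 × 4 = 28, which is less than 34.
So some day of the week holds at least ⌈34/7⌉ = 5 visitors.

5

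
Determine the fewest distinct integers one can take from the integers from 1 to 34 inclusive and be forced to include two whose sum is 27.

22

Group the elements by complementary pair {x, 27−x}: {1,26}, {2,25}, {3,24}, …, giving 13 two-element pairs and 8 integers whose partner 27−x falls outside [1,34].
Treating each of those 21 groups as a pigeonhole, one can pick one integer per group — 21 integers — with no two summing to 27.
The 22nd integer lands in an occupied pair, forcing a sum of 27.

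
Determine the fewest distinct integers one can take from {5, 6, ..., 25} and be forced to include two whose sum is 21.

Two chosen integers sum to 21 exactly when both halves of some pair {x, 21−x} with 5 ≤ x ≤ 21−x ≤ 16 are chosen — 6 such pairs.
The remaining 9 elements (those with no distinct partner in range) can never complete a 21-sum, so the worst case takes all of them and one from each pair: 9 + 6 = 15.
The 16th integer has to be the second member of some pair, so 15 + 1 = 16.

16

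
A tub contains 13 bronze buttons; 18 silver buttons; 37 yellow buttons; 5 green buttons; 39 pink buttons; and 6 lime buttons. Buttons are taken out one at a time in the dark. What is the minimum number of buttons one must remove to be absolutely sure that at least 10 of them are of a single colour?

48

The 6 colours are the holes; the buttons drawn are the pigeons.
To avoid 10 of any one colour, the worst case takes at most 9 of each colour, or every button of a colour that has fewer than 9.
That gives 9 + 9 + 9 + 5 + 9 + 6 = 47 buttons with no colour reaching 10.
The next button forces some colour to 10, so 47 + 1 = 48.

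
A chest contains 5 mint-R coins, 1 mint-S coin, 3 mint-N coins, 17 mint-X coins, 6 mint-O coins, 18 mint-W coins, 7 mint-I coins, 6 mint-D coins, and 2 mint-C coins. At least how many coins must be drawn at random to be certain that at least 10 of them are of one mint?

49

Pigeonhole: the 9 mints are the holes; the coins drawn are the pigeons.
To avoid 10 of any one mint, the worst case takes at most 9 of each mint, or every coin of a mint that has fewer than 9.
That gives 5 + 1 + 3 + 9 + 6 + 9 + 7 + 6 + 2 = 48 coins with no mint reaching 10.
The next coin forces some mint to 10, so 48 + 1 = 49.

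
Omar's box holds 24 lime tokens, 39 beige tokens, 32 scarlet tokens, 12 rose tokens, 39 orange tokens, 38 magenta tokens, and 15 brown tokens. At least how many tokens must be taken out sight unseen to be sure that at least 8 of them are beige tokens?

168

In the worst case for collecting beige tokens, every non-beige token comes out first.
There are 24 + 32 + 12 + 39 + 38 + 15 = 160 non-beige tokens altogether.
After those, each further token must be beige, so 160 + 8 = 168 draws guarantee 8 beige tokens.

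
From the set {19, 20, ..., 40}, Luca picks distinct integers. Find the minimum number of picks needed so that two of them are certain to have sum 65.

Two chosen integers sum to 65 exactly when both halves of some pair {x, 65−x} with 25 ≤ x ≤ 65−x ≤ 40 are chosen — 8 such pairs.
The remaining 6 elements (those with no distinct partner in range) can never complete a 65-sum, so the worst case takes all of them and one from each pair: 6 + 8 = 14.
The 15th integer has to be the second member of some pair, so 14 + 1 = 15.

15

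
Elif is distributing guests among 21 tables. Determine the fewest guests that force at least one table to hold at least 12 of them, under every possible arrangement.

With 231 guests one could put exactly 11 in each of the 21 tables, and no table would reach 12.
By the pigeonhole principle, one more guest must land in a table that already has 11, giving it 12.
So 21 × 11 + 1 = 232 guests are required.

232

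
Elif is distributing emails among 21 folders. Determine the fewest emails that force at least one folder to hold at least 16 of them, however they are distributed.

With 315 emails one could put exactly 15 in each of the 21 folders, and no folder would reach 16.
By the pigeonhole principle, one more email must land in a folder that already has 15, giving it 16.
So 21 × 15 + 1 = 316 emails are required.

316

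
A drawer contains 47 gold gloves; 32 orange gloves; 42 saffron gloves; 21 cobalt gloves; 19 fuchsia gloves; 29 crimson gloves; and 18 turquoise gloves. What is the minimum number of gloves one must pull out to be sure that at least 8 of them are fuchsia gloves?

In the worst case for collecting fuchsia gloves, every non-fuchsia glove comes out first.
There are 47 + 32 + 42 + 21 + 29 + 18 = 189 non-fuchsia gloves altogether.
After those, each further glove must be fuchsia, so 189 + 8 = 197 draws guarantee 8 fuchsia gloves.

197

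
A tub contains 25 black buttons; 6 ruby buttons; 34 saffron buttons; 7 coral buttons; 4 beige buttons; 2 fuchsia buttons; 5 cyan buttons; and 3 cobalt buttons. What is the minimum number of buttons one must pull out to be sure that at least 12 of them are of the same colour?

An adversary could hand out at most 11 buttons per colour (6 colours run out sooner): 11 + 6 + 11 + 7 + 4 + 2 + 5 + 3 = 49 buttons and still no colour has 12.
By the pigeonhole principle, one more button lands in a colour already at 11, so 50 draws are enough and 49 are not.

50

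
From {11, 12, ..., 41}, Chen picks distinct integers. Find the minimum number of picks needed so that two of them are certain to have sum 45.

Group the elements by complementary pair {x, 45−x}: {11,34}, {12,33}, {13,32}, …, giving 12 two-element pairs and 7 integers whose partner 45−x falls outside [11,41].
Treating each of those 19 groups as a pigeonhole, one can pick one integer per group — 19 integers — with no two summing to 45.
The 20th integer lands in an occupied pair, forcing a sum of 45.

20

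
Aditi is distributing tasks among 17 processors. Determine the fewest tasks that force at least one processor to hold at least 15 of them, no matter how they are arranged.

239

With 238 tasks one could put exactly 14 in each of the 17 processors, and no processor would reach 15.
One more task must land in a processor that already has 14, giving it 15.
So 17 × 14 + 1 = 239 tasks are required.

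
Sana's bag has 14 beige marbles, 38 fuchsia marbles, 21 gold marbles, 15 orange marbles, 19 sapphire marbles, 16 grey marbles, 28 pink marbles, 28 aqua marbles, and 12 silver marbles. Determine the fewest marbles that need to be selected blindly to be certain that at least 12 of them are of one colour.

Put each drawn marble into a box by colour. The largest draw with every box below 12 takes min(count, 11) from each colour.
Σ min(cᵢ, 11) = 11 + 11 + 11 + 11 + 11 + 11 + 11 + 11 + 11 = 99.
Draw number 99 + 1 = 100 must push one box to 12.

100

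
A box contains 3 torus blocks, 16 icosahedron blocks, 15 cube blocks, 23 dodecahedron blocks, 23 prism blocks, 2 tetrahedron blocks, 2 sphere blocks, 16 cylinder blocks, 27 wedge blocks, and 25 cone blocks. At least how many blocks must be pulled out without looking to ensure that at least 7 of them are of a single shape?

50

An adversary could hand out at most 6 blocks per shape (torus, tetrahedron, sphere run out sooner): 3 + 6 + 6 + 6 + 6 + 2 + 2 + 6 + 6 + 6 = 49 blocks and still no shape has 7.
Pigeonhole: one more block lands in a shape already at 6, so 50 draws are enough and 49 are not.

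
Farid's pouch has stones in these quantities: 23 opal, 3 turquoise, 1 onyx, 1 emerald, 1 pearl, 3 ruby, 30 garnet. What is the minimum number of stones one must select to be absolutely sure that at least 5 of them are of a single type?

By the pigeonhole principle, put each drawn stone into a box by type. The largest draw with every box below 5 takes min(count, 4) from each type; types with fewer than 4 contribute all they have.
Σ min(cᵢ, 4) = 4 + 3 + 1 + 1 + 1 + 3 + 4 = 17.
Draw number 17 + 1 = 18 must push one box to 5.

18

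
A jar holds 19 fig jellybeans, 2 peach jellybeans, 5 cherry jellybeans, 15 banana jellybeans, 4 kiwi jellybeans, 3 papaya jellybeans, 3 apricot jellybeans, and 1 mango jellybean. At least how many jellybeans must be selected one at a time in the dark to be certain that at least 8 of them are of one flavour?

33

Put each drawn jellybean into a box by flavour. The largest draw with every box below 8 takes min(count, 7) from each flavour; flavours with fewer than 7 contribute all they have.
Σ min(cᵢ, 7) = 7 + 2 + 5 + 7 + 4 + 3 + 3 + 1 = 32.
Draw number 32 + 1 = 33 must push one box to 8.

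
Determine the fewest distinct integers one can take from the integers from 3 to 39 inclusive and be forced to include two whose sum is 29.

Group the elements by complementary pair {x, 29−x}: {3,26}, {4,25}, {5,24}, …, giving 12 two-element pairs and 13 integers whose partner 29−x falls outside [3,39].
Treating each of those 25 groups as a pigeonhole, one can pick one integer per group — 25 integers — with no two summing to 29.
The 26th integer lands in an occupied pair, forcing a sum of 29.

26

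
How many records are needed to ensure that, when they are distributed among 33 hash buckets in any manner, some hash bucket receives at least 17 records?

With 528 records one could put exactly 16 in each of the 33 hash buckets, and no hash bucket would reach 17.
By the pigeonhole principle, one more record must land in a hash bucket that already has 16, giving it 17.
So 33 × 16 + 1 = 529 records are required.

529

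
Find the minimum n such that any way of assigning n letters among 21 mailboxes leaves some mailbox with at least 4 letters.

64

With 63 letters one could put exactly 3 in each of the 21 mailboxes, and no mailbox would reach 4.
One more letter must land in a mailbox that already has 3, giving it 4.
So 21 × 3 + 1 = 64 letters are required.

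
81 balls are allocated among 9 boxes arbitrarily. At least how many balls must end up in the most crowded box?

By the pigeonhole principle, the 9 boxes are the holes and the 81 balls are the pigeons.
If every box held at most 8 balls, the total would be at most 9 × 8 = 72, which is less than 81.
So some box holds at least ⌈81/9⌉ = 9 balls.

9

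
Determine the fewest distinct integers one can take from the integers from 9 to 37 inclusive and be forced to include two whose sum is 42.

18

A set avoiding the sum 42 can contain at most one of each pair {x, 42−x}, plus the 5 elements whose complement lies outside the range or equal to its own complement.
The integers 21, …, 37 (17 of them) are such a set: any two sum to at least 21+22 = 43 > 42.
Any 18th integer completes one of the 12 pairs, so 18 choices force a sum of 42.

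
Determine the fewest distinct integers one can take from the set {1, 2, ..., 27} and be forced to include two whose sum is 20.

Two chosen integers sum to 20 exactly when both halves of some pair {x, 20−x} with 1 ≤ x ≤ 20−x ≤ 19 are chosen — 9 such pairs.
The remaining 9 elements (those with no distinct partner in range) can never complete a 20-sum, so the worst case takes all of them and one from each pair: 9 + 9 = 18.
By the pigeonhole principle, the 19th integer has to be the second member of some pair, so 18 + 1 = 19.

19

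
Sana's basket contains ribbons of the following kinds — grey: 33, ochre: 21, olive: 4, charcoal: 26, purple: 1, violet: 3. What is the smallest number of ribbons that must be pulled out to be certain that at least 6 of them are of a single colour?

An adversary could hand out at most 5 ribbons per colour (olive, purple, violet run out sooner): 5 + 5 + 4 + 5 + 1 + 3 = 23 ribbons and still no colour has 6.
By pigeonhole, one more ribbon lands in a colour already at 5, so 24 draws are enough and 23 are not.

24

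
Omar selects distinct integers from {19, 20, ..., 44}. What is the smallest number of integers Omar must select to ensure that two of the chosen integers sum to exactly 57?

17

A set avoiding the sum 57 can contain at most one of each pair {x, 57−x}, plus the 6 elements whose complement lies outside the range.
The integers 29, …, 44 (16 of them) are such a set: any two sum to at least 29+30 = 59 > 57.
Pigeonhole: any 17th integer completes one of the 10 pairs, so 17 choices force a sum of 57.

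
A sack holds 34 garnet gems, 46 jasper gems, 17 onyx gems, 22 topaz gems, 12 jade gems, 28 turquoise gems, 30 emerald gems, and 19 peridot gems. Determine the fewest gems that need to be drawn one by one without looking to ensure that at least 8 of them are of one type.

57

The 8 types are the holes; the gems drawn are the pigeons.
To avoid 8 of any one type, the worst case takes at most 7 of each type.
That gives 7 + 7 + 7 + 7 + 7 + 7 + 7 + 7 = 56 gems with no type reaching 8.
The next gem forces some type to 8, so 56 + 1 = 57.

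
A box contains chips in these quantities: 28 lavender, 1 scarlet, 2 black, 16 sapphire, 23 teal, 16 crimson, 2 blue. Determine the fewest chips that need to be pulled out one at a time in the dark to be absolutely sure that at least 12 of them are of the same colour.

50

Pigeonhole: the 7 colours are the holes; the chips drawn are the pigeons.
To avoid 12 of any one colour, the worst case takes at most 11 of each colour, or every chip of a colour that has fewer than 11.
That gives 11 + 1 + 2 + 11 + 11 + 11 + 2 = 49 chips with no colour reaching 12.
The next chip forces some colour to 12, so 49 + 1 = 50.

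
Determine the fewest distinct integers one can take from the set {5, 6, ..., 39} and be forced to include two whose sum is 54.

24

Group the elements by complementary pair {x, 54−x}: {15,39}, {16,38}, {17,37}, …, giving 12 two-element pairs, the single value 27 (it cannot pair with itself since the integers are distinct), and 10 integers whose partner 54−x falls outside [5,39].
By pigeonhole, treating each of those 23 groups as a pigeonhole, one can pick one integer per group — 23 integers — with no two summing to 54.
The 24th integer lands in an occupied pair, forcing a sum of 54.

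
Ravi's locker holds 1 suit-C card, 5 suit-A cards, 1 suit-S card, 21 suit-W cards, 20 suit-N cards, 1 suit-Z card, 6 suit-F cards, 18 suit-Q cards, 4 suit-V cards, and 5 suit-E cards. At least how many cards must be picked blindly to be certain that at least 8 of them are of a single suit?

An adversary could hand out at most 7 cards per suit (7 suits run out sooner): 1 + 5 + 1 + 7 + 7 + 1 + 6 + 7 + 4 + 5 = 44 cards and still no suit has 8.
By pigeonhole, one more card lands in a suit already at 7, so 45 draws are enough and 44 are not.

45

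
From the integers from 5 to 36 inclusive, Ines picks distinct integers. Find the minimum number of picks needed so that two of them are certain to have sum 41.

17

Two chosen integers sum to 41 exactly when both halves of some pair {x, 41−x} with 5 ≤ x ≤ 41−x ≤ 36 are chosen — 16 such pairs.
Every element belongs to one of those pairs, so the worst case picks one from each: 16 integers.
Pigeonhole: the 17th integer has to be the second member of some pair, so 16 + 1 = 17.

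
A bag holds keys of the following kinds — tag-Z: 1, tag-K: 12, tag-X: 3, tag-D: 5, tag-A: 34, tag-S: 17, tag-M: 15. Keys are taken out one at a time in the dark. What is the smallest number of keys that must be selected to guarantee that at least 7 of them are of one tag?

Put each drawn key into a box by tag. The largest draw with every box below 7 takes min(count, 6) from each tag; tags with fewer than 6 contribute all they have.
Σ min(cᵢ, 6) = 1 + 6 + 3 + 5 + 6 + 6 + 6 = 33.
Draw number 33 + 1 = 34 must push one box to 7.

34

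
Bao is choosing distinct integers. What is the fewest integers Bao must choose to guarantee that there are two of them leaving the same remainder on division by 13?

14

The 13 residue classes mod 13 are the pigeonholes.
With 13 integers one could put 1 in each residue class and have no class reach 2.
The 14th integer pushes some class to 2, so 13·1 + 1 = 14.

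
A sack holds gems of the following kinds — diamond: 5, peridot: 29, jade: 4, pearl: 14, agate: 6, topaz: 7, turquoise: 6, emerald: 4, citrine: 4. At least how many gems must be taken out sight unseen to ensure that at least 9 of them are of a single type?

By pigeonhole, put each drawn gem into a box by type. The largest draw with every box below 9 takes min(count, 8) from each type; types with fewer than 8 contribute all they have.
Σ min(cᵢ, 8) = 5 + 8 + 4 + 8 + 6 + 7 + 6 + 4 + 4 = 52.
Draw number 52 + 1 = 53 must push one box to 9.

53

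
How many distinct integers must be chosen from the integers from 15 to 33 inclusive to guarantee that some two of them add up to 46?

Two chosen integers sum to 46 exactly when both halves of some pair {x, 46−x} with 15 ≤ x ≤ 46−x ≤ 31 are chosen — 8 such pairs.
The remaining 3 elements (those with no distinct partner in range) can never complete a 46-sum, so the worst case takes all of them and one from each pair: 3 + 8 = 11.
By pigeonhole, the 12th integer has to be the second member of some pair, so 11 + 1 = 12.

12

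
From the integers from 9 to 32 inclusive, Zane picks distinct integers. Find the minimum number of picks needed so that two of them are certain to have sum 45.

15

Two chosen integers sum to 45 exactly when both halves of some pair {x, 45−x} with 13 ≤ x ≤ 45−x ≤ 32 are chosen — 10 such pairs.
The remaining 4 elements (those with no distinct partner in range) can never complete a 45-sum, so the worst case takes all of them and one from each pair: 4 + 10 = 14.
Pigeonhole: the 15th integer has to be the second member of some pair, so 14 + 1 = 15.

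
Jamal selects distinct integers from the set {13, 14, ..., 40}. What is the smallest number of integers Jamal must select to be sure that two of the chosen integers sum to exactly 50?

17

Two chosen integers sum to 50 exactly when both halves of some pair {x, 50−x} with 13 ≤ x ≤ 50−x ≤ 37 are chosen — 12 such pairs.
The remaining 4 elements (those with no distinct partner in range) can never complete a 50-sum, so the worst case takes all of them and one from each pair: 4 + 12 = 16.
By the pigeonhole principle, the 17th integer has to be the second member of some pair, so 16 + 1 = 17.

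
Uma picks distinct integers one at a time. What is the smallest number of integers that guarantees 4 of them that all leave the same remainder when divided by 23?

By pigeonhole, the 23 residue classes mod 23 are the pigeonholes.
With 69 integers one could put 3 in each residue class and have no class reach 4.
The 70th integer pushes some class to 4, so 23·3 + 1 = 70.

70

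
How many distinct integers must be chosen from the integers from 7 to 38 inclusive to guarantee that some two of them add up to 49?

A set avoiding the sum 49 can contain at most one of each pair {x, 49−x}, plus the 4 elements whose complement lies outside the range.
The integers 7, …, 24 (18 of them) are such a set: any two sum to at least 7+8 = 15 and at most 23+24 = 47 < 49.
By the pigeonhole principle, any 19th integer completes one of the 14 pairs, so 19 choices force a sum of 49.

19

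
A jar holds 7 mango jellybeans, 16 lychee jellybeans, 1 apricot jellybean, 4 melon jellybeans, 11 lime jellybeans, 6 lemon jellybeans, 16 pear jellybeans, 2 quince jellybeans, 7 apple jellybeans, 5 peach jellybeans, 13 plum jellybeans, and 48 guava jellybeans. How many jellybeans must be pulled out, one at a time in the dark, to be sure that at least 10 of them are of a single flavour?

An adversary could hand out at most 9 jellybeans per flavour (7 flavours run out sooner): 7 + 9 + 1 + 4 + 9 + 6 + 9 + 2 + 7 + 5 + 9 + 9 = 77 jellybeans and still no flavour has 10.
By the pigeonhole principle, one more jellybean lands in a flavour already at 9, so 78 draws are enough and 77 are not.

78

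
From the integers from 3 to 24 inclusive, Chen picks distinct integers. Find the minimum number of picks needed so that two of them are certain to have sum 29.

13

A set avoiding the sum 29 can contain at most one of each pair {x, 29−x}, plus the 2 elements whose complement lies outside the range.
The integers 3, …, 14 (12 of them) are such a set: any two sum to at least 3+4 = 7 and at most 13+14 = 27 < 29.
By the pigeonhole principle, any 13th integer completes one of the 10 pairs, so 13 choices force a sum of 29.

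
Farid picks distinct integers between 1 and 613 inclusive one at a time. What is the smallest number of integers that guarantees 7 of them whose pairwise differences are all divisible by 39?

235

Integers whose pairwise differences are multiples of 39 are exactly those sharing a remainder mod 39. The 39 residue classes mod 39 are the pigeonholes.
With 234 integers one could put 6 in each residue class and have no class reach 7.
The 235th integer pushes some class to 7, so 39·6 + 1 = 235.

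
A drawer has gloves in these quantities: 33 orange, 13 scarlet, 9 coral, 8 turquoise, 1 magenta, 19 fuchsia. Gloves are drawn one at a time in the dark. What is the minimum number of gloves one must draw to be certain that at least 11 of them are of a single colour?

49

An adversary could hand out at most 10 gloves per colour (coral, turquoise, magenta run out sooner): 10 + 10 + 9 + 8 + 1 + 10 = 48 gloves and still no colour has 11.
Pigeonhole: one more glove lands in a colour already at 10, so 49 draws are enough and 48 are not.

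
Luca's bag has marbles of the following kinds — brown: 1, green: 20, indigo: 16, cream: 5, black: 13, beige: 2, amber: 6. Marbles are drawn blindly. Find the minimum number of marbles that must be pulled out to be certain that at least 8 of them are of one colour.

36

The 7 colours are the holes; the marbles drawn are the pigeons.
To avoid 8 of any one colour, the worst case takes at most 7 of each colour, or every marble of a colour that has fewer than 7.
That gives 1 + 7 + 7 + 5 + 7 + 2 + 6 = 35 marbles with no colour reaching 8.
The next marble forces some colour to 8, so 35 + 1 = 36.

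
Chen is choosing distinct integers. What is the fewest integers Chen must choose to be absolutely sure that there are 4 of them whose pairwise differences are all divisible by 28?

85

Integers whose pairwise differences are multiples of 28 are exactly those sharing a remainder mod 28. The 28 residue classes mod 28 are the pigeonholes.
With 84 integers one could put 3 in each residue class and have no class reach 4.
The 85th integer pushes some class to 4, so 28·3 + 1 = 85.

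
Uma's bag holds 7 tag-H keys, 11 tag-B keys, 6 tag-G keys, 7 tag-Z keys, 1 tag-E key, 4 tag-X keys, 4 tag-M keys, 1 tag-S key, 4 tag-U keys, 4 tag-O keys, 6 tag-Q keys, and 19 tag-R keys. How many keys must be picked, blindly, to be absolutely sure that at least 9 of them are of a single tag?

By pigeonhole, put each drawn key into a box by tag. The largest draw with every box below 9 takes min(count, 8) from each tag; tags with fewer than 8 contribute all they have.
Σ min(cᵢ, 8) = 7 + 8 + 6 + 7 + 1 + 4 + 4 + 1 + 4 + 4 + 6 + 8 = 60.
Draw number 60 + 1 = 61 must push one box to 9.

61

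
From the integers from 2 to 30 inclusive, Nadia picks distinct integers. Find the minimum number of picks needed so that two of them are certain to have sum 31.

16

Two chosen integers sum to 31 exactly when both halves of some pair {x, 31−x} with 2 ≤ x ≤ 31−x ≤ 29 are chosen — 14 such pairs.
The remaining 1 element (those with no distinct partner in range) can never complete a 31-sum, so the worst case takes all of them and one from each pair: 1 + 14 = 15.
By pigeonhole, the 16th integer has to be the second member of some pair, so 15 + 1 = 16.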